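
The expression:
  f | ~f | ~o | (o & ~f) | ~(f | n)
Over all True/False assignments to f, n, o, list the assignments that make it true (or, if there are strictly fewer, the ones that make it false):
is always true.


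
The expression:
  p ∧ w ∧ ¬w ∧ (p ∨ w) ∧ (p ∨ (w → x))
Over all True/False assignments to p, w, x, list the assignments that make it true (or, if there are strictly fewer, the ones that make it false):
is never true.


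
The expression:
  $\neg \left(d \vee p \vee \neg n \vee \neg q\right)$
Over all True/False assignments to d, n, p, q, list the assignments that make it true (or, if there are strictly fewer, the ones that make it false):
is true only for:
  d=False, n=True, p=False, q=True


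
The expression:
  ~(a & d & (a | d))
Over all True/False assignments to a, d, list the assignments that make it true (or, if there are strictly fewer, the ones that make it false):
is false only for:
  a=True, d=True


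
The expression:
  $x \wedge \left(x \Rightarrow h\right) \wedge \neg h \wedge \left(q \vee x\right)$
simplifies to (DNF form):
$\text{False}$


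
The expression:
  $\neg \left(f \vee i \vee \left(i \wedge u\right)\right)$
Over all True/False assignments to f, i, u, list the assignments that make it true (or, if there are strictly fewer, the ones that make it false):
is true only for:
  f=False, i=False, u=False;
  f=False, i=False, u=True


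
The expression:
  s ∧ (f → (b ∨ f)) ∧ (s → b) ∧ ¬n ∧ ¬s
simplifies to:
False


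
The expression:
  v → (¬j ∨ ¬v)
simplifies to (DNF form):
¬j ∨ ¬v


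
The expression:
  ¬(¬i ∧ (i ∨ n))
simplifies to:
i ∨ ¬n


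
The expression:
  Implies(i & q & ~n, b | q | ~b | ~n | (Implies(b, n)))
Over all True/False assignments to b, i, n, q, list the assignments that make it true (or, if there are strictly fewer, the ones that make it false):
is always true.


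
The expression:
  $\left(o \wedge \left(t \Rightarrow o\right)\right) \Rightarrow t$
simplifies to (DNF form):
$t \vee \neg o$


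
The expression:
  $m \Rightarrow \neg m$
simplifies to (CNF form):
$\neg m$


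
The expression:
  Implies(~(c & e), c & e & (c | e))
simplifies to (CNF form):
c & e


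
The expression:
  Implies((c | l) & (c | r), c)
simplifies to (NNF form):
c | ~l | ~r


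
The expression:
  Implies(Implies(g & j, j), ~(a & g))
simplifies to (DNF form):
~a | ~g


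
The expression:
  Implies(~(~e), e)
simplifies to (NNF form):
True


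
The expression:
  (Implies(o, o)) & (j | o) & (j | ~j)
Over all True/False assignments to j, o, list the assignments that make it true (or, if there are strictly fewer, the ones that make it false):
is false only for:
  j=False, o=False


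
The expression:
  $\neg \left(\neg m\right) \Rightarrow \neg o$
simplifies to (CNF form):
$\neg m \vee \neg o$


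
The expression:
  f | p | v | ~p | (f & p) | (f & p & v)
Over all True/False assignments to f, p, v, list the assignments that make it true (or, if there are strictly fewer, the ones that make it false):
is always true.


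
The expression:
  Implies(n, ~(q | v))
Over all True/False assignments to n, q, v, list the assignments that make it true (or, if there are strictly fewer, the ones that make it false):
is false only for:
  n=True, q=False, v=True;
  n=True, q=True, v=False;
  n=True, q=True, v=True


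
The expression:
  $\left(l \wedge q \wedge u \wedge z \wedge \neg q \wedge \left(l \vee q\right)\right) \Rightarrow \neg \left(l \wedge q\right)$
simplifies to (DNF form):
$\text{True}$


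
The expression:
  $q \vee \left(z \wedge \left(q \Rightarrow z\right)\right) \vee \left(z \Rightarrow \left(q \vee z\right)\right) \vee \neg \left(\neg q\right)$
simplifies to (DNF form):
$\text{True}$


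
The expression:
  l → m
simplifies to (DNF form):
m ∨ ¬l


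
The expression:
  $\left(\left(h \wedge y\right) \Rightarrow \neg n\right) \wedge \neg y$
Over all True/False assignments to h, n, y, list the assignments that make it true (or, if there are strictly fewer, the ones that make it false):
is true only for:
  h=False, n=False, y=False;
  h=False, n=True, y=False;
  h=True, n=False, y=False;
  h=True, n=True, y=False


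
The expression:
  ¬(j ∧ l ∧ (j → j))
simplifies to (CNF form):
¬j ∨ ¬l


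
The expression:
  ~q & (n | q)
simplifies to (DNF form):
n & ~q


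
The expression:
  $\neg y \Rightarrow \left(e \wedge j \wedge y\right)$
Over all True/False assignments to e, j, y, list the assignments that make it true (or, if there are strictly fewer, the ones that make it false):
is true only for:
  e=False, j=False, y=True;
  e=False, j=True, y=True;
  e=True, j=False, y=True;
  e=True, j=True, y=True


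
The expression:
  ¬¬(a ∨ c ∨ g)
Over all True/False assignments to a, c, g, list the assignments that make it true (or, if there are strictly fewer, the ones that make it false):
is false only for:
  a=False, c=False, g=False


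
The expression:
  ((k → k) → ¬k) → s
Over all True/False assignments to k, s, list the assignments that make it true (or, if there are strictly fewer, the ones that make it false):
is false only for:
  k=False, s=False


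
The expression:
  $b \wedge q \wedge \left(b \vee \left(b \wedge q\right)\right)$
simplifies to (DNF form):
$b \wedge q$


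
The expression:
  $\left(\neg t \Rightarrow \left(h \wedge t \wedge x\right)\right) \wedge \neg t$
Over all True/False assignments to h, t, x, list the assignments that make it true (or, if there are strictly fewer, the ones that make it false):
is never true.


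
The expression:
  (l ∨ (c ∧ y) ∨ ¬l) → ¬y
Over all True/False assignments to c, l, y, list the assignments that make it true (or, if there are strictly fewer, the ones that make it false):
is true only for:
  c=False, l=False, y=False;
  c=False, l=True, y=False;
  c=True, l=False, y=False;
  c=True, l=True, y=False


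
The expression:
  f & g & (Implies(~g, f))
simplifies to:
f & g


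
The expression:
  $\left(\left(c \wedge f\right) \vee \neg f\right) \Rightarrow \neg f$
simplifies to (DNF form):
$\neg c \vee \neg f$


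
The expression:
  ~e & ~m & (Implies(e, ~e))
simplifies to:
~e & ~m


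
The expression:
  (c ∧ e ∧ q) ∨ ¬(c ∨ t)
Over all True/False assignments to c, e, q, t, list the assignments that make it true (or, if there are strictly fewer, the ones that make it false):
is true only for:
  c=False, e=False, q=False, t=False;
  c=False, e=False, q=True, t=False;
  c=False, e=True, q=False, t=False;
  c=False, e=True, q=True, t=False;
  c=True, e=True, q=True, t=False;
  c=True, e=True, q=True, t=True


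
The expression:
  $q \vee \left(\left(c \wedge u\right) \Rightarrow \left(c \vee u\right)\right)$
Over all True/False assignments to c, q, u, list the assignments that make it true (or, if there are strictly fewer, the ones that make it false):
is always true.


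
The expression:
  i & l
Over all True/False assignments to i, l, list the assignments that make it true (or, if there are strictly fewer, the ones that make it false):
is true only for:
  i=True, l=True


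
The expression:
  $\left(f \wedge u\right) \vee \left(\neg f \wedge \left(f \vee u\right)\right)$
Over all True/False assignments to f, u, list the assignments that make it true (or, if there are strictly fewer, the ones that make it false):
is true only for:
  f=False, u=True;
  f=True, u=True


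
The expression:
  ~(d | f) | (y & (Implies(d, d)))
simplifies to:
y | (~d & ~f)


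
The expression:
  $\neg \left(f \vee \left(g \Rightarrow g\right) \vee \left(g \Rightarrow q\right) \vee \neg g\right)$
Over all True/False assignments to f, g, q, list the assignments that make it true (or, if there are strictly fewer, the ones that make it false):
is never true.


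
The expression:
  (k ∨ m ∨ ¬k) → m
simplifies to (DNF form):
m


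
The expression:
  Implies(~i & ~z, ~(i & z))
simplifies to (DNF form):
True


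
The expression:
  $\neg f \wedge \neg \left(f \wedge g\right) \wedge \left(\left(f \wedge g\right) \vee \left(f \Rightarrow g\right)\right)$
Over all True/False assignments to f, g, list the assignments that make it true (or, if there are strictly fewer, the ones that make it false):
is true only for:
  f=False, g=False;
  f=False, g=True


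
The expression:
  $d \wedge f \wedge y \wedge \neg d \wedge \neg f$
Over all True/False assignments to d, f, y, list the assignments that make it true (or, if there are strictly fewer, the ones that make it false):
is never true.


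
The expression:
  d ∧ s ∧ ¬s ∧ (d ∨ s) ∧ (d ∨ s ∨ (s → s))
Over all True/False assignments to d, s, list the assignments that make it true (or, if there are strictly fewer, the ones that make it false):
is never true.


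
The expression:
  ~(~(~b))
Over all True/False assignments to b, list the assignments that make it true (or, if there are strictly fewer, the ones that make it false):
is true only for:
  b=False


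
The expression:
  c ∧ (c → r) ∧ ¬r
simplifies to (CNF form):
False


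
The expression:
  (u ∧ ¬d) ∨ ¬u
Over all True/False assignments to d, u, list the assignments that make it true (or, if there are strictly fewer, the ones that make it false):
is false only for:
  d=True, u=True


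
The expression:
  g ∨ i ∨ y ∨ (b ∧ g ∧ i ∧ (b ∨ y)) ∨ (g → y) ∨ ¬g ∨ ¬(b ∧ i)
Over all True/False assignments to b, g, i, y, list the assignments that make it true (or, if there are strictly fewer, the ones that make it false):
is always true.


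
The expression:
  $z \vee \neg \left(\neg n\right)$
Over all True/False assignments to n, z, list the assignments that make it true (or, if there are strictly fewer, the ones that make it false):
is false only for:
  n=False, z=False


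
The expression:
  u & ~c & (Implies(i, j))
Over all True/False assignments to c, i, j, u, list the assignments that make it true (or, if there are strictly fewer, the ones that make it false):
is true only for:
  c=False, i=False, j=False, u=True;
  c=False, i=False, j=True, u=True;
  c=False, i=True, j=True, u=True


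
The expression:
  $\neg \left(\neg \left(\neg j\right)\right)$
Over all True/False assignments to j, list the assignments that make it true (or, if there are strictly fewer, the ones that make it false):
is true only for:
  j=False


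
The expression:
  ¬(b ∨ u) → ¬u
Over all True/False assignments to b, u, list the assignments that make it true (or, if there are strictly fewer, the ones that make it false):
is always true.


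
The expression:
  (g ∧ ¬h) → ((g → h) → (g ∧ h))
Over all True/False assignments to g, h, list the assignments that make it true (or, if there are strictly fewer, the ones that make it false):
is always true.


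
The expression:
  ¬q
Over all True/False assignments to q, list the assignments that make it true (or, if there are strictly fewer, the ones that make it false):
is true only for:
  q=False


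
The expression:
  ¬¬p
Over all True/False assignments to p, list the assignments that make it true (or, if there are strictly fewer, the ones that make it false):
is true only for:
  p=True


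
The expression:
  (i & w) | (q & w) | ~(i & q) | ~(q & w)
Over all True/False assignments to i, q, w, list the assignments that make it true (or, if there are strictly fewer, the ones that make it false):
is always true.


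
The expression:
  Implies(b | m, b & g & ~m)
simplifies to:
~m & (g | ~b)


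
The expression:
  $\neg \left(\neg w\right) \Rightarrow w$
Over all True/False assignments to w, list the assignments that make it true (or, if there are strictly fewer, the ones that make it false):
is always true.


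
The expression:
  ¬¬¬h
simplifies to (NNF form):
¬h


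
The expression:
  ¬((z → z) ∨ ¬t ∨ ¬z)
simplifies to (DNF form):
False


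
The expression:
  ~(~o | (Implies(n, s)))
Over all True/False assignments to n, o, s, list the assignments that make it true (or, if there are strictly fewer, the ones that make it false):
is true only for:
  n=True, o=True, s=False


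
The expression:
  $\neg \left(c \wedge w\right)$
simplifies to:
$\neg c \vee \neg w$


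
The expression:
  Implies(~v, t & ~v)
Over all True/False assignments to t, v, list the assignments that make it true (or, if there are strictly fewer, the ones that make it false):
is false only for:
  t=False, v=False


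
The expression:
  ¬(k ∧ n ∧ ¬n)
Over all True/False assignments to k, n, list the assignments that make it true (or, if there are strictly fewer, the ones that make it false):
is always true.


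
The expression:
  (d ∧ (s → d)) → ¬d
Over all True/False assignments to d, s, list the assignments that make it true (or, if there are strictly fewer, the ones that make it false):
is true only for:
  d=False, s=False;
  d=False, s=True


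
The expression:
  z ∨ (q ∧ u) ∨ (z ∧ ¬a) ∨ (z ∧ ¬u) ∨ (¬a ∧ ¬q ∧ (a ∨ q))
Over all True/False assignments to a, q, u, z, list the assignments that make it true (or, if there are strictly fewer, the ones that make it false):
is false only for:
  a=False, q=False, u=False, z=False;
  a=False, q=False, u=True, z=False;
  a=False, q=True, u=False, z=False;
  a=True, q=False, u=False, z=False;
  a=True, q=False, u=True, z=False;
  a=True, q=True, u=False, z=False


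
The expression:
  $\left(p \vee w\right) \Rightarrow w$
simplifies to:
$w \vee \neg p$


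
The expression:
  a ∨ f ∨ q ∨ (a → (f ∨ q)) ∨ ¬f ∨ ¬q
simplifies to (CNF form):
True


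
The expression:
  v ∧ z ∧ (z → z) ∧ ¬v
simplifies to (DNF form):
False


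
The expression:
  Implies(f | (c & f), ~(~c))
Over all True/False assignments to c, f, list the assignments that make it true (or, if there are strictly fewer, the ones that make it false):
is false only for:
  c=False, f=True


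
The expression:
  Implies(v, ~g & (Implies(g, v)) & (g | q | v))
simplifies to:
~g | ~v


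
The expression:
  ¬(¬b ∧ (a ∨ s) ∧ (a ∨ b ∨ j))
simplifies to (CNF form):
(b ∨ ¬a) ∧ (b ∨ ¬j ∨ ¬s)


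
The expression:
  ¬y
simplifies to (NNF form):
¬y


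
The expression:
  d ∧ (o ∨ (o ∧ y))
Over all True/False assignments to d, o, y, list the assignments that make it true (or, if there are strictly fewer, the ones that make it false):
is true only for:
  d=True, o=True, y=False;
  d=True, o=True, y=True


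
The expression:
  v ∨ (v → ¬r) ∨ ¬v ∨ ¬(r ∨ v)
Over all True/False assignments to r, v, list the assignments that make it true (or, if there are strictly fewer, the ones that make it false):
is always true.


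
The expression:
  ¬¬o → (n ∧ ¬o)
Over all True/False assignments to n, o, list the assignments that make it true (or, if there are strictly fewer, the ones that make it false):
is true only for:
  n=False, o=False;
  n=True, o=False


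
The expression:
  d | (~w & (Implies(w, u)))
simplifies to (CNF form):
d | ~w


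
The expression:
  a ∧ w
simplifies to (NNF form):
a ∧ w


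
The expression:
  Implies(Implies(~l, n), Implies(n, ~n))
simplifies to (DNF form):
~n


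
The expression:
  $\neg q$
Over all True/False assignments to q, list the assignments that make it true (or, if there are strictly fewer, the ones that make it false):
is true only for:
  q=False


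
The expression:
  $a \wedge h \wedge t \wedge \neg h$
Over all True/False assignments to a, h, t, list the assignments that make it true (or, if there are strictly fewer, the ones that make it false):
is never true.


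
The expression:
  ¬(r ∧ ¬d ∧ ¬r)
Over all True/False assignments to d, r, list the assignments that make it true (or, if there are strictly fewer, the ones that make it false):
is always true.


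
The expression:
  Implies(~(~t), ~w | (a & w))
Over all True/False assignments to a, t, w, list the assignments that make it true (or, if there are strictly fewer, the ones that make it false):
is false only for:
  a=False, t=True, w=True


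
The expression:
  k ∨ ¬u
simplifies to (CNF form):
k ∨ ¬u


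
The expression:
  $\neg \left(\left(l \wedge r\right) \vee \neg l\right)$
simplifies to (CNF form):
$l \wedge \neg r$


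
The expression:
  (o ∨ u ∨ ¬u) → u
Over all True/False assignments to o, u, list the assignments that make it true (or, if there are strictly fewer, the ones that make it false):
is true only for:
  o=False, u=True;
  o=True, u=True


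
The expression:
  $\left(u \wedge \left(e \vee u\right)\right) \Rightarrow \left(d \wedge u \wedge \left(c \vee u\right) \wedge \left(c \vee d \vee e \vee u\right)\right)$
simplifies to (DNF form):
$d \vee \neg u$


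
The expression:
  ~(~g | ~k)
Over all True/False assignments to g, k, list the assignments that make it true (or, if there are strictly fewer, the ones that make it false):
is true only for:
  g=True, k=True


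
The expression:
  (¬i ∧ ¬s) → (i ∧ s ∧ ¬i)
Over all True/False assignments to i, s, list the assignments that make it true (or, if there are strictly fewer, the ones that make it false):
is false only for:
  i=False, s=False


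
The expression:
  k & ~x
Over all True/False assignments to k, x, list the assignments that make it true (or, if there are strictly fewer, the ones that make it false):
is true only for:
  k=True, x=False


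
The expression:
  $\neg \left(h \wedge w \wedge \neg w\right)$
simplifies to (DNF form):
$\text{True}$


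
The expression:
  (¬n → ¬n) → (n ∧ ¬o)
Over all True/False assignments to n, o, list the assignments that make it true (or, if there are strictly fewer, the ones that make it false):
is true only for:
  n=True, o=False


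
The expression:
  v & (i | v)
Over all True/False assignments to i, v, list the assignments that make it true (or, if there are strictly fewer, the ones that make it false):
is true only for:
  i=False, v=True;
  i=True, v=True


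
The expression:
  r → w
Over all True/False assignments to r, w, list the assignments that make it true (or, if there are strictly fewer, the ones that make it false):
is false only for:
  r=True, w=False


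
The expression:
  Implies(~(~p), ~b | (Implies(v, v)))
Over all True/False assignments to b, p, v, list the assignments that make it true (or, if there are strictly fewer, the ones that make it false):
is always true.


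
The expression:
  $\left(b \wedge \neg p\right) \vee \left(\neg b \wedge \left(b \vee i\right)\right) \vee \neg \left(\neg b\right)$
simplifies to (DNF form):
$b \vee i$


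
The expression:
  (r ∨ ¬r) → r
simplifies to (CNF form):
r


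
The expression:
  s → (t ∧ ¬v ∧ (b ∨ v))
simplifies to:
(b ∧ t ∧ ¬v) ∨ ¬s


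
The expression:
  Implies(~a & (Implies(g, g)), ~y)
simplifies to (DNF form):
a | ~y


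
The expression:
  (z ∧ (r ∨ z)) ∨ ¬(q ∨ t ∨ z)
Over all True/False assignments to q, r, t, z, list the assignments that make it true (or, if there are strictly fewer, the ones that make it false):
is false only for:
  q=False, r=False, t=True, z=False;
  q=False, r=True, t=True, z=False;
  q=True, r=False, t=False, z=False;
  q=True, r=False, t=True, z=False;
  q=True, r=True, t=False, z=False;
  q=True, r=True, t=True, z=False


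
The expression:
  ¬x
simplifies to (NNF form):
¬x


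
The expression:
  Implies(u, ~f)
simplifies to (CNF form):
~f | ~u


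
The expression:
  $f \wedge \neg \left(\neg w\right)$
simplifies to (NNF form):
$f \wedge w$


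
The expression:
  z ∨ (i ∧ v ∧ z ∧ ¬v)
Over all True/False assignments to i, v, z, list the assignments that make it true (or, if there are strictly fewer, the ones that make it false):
is true only for:
  i=False, v=False, z=True;
  i=False, v=True, z=True;
  i=True, v=False, z=True;
  i=True, v=True, z=True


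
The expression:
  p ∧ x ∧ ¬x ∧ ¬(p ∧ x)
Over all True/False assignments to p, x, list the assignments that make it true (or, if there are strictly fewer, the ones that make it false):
is never true.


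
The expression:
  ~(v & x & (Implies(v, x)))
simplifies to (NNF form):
~v | ~x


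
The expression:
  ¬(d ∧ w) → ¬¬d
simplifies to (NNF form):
d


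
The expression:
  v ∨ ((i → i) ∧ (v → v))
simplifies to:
True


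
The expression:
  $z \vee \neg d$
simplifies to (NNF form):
$z \vee \neg d$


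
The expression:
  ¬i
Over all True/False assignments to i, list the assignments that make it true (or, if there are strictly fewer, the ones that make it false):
is true only for:
  i=False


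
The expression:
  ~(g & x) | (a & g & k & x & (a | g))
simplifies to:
~g | ~x | (a & k)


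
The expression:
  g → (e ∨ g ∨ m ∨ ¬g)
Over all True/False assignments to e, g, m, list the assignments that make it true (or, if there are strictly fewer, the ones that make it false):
is always true.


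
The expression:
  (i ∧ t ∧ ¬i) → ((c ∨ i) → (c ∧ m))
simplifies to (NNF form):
True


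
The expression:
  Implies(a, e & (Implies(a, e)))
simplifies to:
e | ~a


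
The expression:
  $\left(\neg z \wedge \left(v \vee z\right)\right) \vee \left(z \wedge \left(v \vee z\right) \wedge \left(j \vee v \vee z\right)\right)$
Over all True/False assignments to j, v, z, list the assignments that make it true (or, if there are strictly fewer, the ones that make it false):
is false only for:
  j=False, v=False, z=False;
  j=True, v=False, z=False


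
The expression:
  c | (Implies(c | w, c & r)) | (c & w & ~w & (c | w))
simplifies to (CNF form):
c | ~w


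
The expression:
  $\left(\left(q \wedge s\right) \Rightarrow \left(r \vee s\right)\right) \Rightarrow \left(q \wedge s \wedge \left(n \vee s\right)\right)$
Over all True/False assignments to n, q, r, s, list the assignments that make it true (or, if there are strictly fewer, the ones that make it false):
is true only for:
  n=False, q=True, r=False, s=True;
  n=False, q=True, r=True, s=True;
  n=True, q=True, r=False, s=True;
  n=True, q=True, r=True, s=True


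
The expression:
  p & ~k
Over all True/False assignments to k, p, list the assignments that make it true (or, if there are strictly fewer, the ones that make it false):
is true only for:
  k=False, p=True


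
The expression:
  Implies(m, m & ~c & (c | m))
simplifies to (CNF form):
~c | ~m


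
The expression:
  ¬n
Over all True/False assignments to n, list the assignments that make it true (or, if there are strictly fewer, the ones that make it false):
is true only for:
  n=False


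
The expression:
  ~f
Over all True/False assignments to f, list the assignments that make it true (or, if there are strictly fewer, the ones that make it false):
is true only for:
  f=False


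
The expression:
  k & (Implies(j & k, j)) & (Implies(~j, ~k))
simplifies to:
j & k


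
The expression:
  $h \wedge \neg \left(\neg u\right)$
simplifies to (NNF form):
$h \wedge u$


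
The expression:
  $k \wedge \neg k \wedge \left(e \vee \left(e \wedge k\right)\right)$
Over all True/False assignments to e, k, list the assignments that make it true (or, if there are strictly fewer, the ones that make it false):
is never true.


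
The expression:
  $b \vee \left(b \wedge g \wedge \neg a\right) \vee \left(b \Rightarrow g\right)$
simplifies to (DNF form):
$\text{True}$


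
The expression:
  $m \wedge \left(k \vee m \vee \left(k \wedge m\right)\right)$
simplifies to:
$m$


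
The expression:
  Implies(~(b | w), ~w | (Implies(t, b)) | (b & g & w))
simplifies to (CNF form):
True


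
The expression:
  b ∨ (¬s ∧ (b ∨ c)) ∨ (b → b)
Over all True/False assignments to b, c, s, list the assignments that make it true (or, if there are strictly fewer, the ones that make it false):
is always true.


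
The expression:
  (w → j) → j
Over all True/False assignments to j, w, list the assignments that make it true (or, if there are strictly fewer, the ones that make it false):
is false only for:
  j=False, w=False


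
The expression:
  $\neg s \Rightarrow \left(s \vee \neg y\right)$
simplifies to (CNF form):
$s \vee \neg y$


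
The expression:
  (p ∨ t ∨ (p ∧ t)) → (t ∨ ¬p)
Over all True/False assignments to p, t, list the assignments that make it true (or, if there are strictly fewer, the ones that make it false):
is false only for:
  p=True, t=False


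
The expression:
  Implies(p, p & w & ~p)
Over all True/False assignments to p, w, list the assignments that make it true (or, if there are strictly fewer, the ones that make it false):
is true only for:
  p=False, w=False;
  p=False, w=True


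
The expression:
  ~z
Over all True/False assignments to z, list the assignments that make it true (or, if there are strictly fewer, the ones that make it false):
is true only for:
  z=False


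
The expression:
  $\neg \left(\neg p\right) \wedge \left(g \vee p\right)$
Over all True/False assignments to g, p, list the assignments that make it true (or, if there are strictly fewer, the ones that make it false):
is true only for:
  g=False, p=True;
  g=True, p=True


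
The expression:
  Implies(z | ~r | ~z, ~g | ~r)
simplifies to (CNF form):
~g | ~r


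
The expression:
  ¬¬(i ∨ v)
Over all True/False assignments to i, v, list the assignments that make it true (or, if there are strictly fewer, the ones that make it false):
is false only for:
  i=False, v=False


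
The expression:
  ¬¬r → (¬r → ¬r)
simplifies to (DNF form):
True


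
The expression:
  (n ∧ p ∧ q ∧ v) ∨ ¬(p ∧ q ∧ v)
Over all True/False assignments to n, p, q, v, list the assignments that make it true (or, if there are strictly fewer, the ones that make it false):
is false only for:
  n=False, p=True, q=True, v=True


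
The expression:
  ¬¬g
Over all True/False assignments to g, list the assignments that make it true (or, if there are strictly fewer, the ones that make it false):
is true only for:
  g=True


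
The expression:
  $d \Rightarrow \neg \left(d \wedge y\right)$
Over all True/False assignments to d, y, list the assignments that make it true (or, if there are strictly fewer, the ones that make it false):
is false only for:
  d=True, y=True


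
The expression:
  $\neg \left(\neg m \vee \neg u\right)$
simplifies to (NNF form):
$m \wedge u$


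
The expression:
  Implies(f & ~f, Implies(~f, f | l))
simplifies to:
True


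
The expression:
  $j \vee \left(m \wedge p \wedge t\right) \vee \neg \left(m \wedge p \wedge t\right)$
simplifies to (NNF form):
$\text{True}$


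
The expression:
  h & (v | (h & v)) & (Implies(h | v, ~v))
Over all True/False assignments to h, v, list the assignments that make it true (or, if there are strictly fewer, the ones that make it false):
is never true.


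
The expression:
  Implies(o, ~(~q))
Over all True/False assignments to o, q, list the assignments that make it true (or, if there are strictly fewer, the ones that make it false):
is false only for:
  o=True, q=False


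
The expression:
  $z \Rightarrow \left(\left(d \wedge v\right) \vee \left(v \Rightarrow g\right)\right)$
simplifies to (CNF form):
$d \vee g \vee \neg v \vee \neg z$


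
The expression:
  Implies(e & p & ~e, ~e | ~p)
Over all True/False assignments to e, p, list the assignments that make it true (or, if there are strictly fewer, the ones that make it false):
is always true.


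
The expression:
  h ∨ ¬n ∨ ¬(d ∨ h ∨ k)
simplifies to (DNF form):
h ∨ (¬d ∧ ¬k) ∨ ¬n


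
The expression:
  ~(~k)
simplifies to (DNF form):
k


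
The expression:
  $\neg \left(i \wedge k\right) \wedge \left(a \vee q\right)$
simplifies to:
$\left(a \vee q\right) \wedge \left(\neg i \vee \neg k\right)$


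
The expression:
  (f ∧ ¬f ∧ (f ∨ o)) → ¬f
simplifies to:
True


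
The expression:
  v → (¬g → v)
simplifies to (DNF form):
True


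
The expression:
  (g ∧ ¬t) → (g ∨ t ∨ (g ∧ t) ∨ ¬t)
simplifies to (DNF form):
True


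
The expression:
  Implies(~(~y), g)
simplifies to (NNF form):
g | ~y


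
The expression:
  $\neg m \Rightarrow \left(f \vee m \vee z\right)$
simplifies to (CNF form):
$f \vee m \vee z$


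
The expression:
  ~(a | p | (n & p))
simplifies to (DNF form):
~a & ~p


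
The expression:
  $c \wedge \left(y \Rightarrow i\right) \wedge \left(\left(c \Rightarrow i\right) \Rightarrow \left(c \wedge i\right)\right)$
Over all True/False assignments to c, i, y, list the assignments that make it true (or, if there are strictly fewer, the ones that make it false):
is true only for:
  c=True, i=False, y=False;
  c=True, i=True, y=False;
  c=True, i=True, y=True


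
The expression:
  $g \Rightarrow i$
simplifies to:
$i \vee \neg g$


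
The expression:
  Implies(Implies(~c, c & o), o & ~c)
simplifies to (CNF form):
~c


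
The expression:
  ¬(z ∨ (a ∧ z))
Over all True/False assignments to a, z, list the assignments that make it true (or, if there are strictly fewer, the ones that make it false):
is true only for:
  a=False, z=False;
  a=True, z=False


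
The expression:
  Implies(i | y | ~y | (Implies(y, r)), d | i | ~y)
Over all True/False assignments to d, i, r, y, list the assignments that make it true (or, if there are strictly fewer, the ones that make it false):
is false only for:
  d=False, i=False, r=False, y=True;
  d=False, i=False, r=True, y=True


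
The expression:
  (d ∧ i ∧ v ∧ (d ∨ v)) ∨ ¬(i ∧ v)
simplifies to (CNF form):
d ∨ ¬i ∨ ¬v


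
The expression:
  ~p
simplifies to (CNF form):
~p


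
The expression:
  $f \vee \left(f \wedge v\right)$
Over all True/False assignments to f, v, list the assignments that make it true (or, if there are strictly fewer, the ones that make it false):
is true only for:
  f=True, v=False;
  f=True, v=True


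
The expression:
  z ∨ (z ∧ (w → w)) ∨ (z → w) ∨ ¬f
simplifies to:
True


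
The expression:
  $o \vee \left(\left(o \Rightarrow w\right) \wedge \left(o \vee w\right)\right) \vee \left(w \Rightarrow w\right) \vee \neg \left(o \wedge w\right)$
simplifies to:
$\text{True}$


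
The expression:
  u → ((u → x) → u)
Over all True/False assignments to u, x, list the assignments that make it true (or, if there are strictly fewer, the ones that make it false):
is always true.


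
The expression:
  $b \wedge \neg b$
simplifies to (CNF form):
$\text{False}$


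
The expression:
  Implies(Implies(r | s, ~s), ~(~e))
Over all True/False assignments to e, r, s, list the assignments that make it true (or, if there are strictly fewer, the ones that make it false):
is false only for:
  e=False, r=False, s=False;
  e=False, r=True, s=False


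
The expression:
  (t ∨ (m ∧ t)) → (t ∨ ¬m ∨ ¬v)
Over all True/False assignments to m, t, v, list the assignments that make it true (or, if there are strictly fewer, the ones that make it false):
is always true.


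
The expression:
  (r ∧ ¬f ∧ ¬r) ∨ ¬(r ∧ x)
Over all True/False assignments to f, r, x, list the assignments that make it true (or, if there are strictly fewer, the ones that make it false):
is false only for:
  f=False, r=True, x=True;
  f=True, r=True, x=True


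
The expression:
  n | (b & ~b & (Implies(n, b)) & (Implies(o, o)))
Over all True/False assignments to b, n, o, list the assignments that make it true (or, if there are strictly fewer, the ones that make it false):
is true only for:
  b=False, n=True, o=False;
  b=False, n=True, o=True;
  b=True, n=True, o=False;
  b=True, n=True, o=True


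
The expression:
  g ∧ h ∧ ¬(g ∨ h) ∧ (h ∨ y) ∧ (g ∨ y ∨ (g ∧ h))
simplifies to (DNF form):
False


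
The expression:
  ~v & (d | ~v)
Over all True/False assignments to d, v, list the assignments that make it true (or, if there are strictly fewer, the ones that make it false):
is true only for:
  d=False, v=False;
  d=True, v=False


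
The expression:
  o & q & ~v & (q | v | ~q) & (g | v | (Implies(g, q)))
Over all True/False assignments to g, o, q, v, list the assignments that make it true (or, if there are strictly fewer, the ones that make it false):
is true only for:
  g=False, o=True, q=True, v=False;
  g=True, o=True, q=True, v=False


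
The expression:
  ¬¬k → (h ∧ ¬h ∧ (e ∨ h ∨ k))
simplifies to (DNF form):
¬k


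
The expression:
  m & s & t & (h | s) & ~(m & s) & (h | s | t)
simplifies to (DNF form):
False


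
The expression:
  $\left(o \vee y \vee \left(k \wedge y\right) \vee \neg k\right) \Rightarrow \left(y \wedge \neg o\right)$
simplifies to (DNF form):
$\left(k \wedge \neg o\right) \vee \left(y \wedge \neg o\right)$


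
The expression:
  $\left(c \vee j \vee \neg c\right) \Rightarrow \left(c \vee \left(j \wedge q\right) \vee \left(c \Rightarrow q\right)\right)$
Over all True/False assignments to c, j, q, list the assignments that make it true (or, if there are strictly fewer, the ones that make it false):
is always true.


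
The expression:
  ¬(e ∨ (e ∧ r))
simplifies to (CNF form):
¬e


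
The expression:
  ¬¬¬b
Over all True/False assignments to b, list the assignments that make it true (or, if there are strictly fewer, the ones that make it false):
is true only for:
  b=False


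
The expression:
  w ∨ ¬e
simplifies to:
w ∨ ¬e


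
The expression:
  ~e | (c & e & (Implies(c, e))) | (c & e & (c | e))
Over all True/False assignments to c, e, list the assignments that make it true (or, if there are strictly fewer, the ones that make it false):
is false only for:
  c=False, e=True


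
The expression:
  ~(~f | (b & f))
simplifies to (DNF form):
f & ~b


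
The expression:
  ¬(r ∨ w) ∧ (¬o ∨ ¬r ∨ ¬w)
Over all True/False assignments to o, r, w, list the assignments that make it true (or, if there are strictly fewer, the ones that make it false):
is true only for:
  o=False, r=False, w=False;
  o=True, r=False, w=False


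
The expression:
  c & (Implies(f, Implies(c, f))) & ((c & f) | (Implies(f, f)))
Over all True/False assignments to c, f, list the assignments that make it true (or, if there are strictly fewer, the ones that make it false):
is true only for:
  c=True, f=False;
  c=True, f=True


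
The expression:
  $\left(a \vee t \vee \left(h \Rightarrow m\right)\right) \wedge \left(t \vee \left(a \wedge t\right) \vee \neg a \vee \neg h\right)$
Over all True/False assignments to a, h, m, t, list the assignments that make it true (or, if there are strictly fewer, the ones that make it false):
is false only for:
  a=False, h=True, m=False, t=False;
  a=True, h=True, m=False, t=False;
  a=True, h=True, m=True, t=False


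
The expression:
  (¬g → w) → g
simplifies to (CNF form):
g ∨ ¬w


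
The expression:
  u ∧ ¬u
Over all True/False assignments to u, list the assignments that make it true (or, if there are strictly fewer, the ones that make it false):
is never true.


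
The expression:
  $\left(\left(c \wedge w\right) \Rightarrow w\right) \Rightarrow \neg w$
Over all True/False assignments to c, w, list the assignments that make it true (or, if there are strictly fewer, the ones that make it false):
is true only for:
  c=False, w=False;
  c=True, w=False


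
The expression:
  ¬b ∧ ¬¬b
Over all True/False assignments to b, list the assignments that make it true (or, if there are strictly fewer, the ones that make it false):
is never true.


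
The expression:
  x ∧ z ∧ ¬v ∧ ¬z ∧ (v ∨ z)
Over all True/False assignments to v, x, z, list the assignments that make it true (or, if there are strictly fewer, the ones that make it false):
is never true.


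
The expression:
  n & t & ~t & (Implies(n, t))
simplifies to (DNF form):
False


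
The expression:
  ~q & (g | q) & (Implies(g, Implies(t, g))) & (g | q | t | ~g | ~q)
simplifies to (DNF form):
g & ~q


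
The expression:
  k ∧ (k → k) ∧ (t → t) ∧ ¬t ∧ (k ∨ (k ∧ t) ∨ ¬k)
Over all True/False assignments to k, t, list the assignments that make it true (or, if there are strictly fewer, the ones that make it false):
is true only for:
  k=True, t=False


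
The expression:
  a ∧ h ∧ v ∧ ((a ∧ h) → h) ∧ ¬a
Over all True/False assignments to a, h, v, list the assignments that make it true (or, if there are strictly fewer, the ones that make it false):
is never true.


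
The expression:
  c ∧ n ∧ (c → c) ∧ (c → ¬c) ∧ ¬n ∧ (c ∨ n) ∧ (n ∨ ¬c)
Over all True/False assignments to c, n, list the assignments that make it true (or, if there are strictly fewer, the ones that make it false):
is never true.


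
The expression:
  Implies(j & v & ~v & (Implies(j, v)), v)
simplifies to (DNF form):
True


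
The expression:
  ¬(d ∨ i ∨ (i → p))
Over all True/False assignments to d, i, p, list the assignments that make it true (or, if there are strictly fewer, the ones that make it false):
is never true.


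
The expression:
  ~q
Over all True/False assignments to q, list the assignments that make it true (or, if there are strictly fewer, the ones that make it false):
is true only for:
  q=False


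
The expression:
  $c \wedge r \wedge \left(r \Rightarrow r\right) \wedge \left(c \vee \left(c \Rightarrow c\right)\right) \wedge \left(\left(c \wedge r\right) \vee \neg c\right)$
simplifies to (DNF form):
$c \wedge r$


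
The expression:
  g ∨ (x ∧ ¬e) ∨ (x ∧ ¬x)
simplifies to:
g ∨ (x ∧ ¬e)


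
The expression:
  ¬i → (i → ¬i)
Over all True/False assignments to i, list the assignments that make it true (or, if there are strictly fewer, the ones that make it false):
is always true.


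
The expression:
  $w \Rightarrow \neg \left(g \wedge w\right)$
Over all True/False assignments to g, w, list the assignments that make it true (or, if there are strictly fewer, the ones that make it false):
is false only for:
  g=True, w=True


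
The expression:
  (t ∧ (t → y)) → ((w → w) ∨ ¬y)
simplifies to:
True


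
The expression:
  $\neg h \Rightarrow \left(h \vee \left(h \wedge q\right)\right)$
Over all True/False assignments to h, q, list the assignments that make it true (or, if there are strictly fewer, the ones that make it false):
is true only for:
  h=True, q=False;
  h=True, q=True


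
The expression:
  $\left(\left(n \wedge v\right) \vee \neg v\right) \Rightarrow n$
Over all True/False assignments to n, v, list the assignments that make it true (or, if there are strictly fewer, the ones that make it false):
is false only for:
  n=False, v=False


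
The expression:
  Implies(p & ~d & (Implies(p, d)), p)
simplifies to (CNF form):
True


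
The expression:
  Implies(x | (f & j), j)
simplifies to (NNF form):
j | ~x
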